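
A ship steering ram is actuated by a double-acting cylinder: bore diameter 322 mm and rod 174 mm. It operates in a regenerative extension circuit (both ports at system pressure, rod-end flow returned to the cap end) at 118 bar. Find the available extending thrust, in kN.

With equal pressure on both faces, forces on the annular region cancel; the net push is pressure × rod cross-section.
Rod cross-section A_rod = π/4 × (174 mm)² = 23780 mm^2
F = P × A_rod

F ≈ 281 kN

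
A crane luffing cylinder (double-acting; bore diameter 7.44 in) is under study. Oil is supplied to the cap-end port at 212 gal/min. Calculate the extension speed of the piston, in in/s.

Cap-side area A_cap = π/4 × (7.44 in)² = 43.47 in^2
v = Q / A

v ≈ 18.8 in/s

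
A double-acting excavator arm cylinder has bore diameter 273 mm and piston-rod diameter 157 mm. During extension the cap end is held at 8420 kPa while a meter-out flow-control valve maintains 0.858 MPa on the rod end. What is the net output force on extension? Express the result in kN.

Cap-side area A_cap = π/4 × (273 mm)² = 58530 mm^2
Rod-side annular area A_ann = π/4 × (273² − 157²) = 39180 mm^2
Net thrust = P_cap·A_cap − P_rod·A_ann = 492.9 kN − 33.61 kN

F ≈ 459 kN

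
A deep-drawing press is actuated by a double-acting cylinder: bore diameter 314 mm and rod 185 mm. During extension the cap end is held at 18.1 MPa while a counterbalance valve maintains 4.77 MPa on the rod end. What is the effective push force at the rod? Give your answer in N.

F ≈ 1.16e6 N

Cap-side area A_cap = π/4 × (314 mm)² = 77440 mm^2
Rod-side annular area A_ann = π/4 × (314² − 185²) = 50560 mm^2
Net thrust = P_cap·A_cap − P_rod·A_ann = 1.402e6 N − 2.412e5 N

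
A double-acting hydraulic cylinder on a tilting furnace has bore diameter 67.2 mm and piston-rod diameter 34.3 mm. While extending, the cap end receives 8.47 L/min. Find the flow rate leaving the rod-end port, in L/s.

Cap-side area A_cap = π/4 × (67.2 mm)² = 3547 mm^2
Rod-side annular area A_ann = π/4 × (67.2² − 34.3²) = 2623 mm^2
Piston speed v = Q_in/A_cap; rod-end outflow Q_out = v × A_ann = Q_in × A_ann/A_cap.

Q_out ≈ 0.104 L/s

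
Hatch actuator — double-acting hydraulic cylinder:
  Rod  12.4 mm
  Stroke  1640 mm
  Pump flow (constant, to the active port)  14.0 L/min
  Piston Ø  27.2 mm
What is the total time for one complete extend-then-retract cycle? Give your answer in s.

Cap-side area A_cap = π/4 × (27.2 mm)² = 581.1 mm^2
Rod-side annular area A_ann = π/4 × (27.2² − 12.4²) = 460.3 mm^2
t_ext = A_cap·L/Q = 4.084 s
t_ret = A_ann·L/Q = 3.235 s
t_cycle = t_ext + t_ret

t ≈ 7.32 s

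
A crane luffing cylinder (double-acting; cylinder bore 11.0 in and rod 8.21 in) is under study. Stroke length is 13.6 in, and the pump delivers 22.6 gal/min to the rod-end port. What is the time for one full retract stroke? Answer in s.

t ≈ 6.58 s

Rod-side annular area A_ann = π/4 × (11.0² − 8.21²) = 42.09 in^2
Swept volume V = A × L; t = V / Q = A·L / Q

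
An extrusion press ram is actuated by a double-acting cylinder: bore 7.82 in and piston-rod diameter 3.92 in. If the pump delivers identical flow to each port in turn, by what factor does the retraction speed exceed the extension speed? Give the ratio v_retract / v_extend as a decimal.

v_ret/v_ext ≈ 1.34

Cap-side area A_cap = π/4 × (7.82 in)² = 48.03 in^2
Rod-side annular area A_ann = π/4 × (7.82² − 3.92²) = 35.96 in^2
For equal Q, v ∝ 1/A, so v_ret/v_ext = A_cap/A_ann.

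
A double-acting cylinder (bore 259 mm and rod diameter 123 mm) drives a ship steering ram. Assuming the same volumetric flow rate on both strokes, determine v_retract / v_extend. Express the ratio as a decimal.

v_ret/v_ext ≈ 1.29

Cap-side area A_cap = π/4 × (259 mm)² = 52690 mm^2
Rod-side annular area A_ann = π/4 × (259² − 123²) = 40800 mm^2
For equal Q, v ∝ 1/A, so v_ret/v_ext = A_cap/A_ann.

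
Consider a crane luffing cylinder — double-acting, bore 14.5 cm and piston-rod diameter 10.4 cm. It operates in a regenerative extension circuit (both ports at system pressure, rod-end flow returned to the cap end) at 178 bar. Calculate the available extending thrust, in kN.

With equal pressure on both faces, forces on the annular region cancel; the net push is pressure × rod cross-section.
Rod cross-section A_rod = π/4 × (10.4 cm)² = 84.95 cm^2
F = P × A_rod

F ≈ 151 kN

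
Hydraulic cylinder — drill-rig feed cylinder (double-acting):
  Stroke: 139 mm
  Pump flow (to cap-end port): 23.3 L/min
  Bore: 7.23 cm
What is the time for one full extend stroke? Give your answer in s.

Cap-side area A_cap = π/4 × (7.23 cm)² = 41.06 cm^2
Swept volume V = A × L; t = V / Q = A·L / Q

t ≈ 1.47 s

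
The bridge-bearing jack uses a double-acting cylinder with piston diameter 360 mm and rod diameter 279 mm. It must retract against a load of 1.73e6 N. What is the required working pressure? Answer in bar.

Rod-side annular area A_ann = π/4 × (360² − 279²) = 40650 mm^2
Retraction: pressure acts on the annular area.
P = F / A = 1.73e6 N / A

P ≈ 426 bar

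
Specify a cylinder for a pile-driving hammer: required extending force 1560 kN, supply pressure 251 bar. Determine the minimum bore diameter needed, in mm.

D ≈ 281 mm

Extension force acts on the full piston face: F = P × (π/4)D².
D = √(4F / (πP)) = √(4 × 1560 kN / (π × 251 bar))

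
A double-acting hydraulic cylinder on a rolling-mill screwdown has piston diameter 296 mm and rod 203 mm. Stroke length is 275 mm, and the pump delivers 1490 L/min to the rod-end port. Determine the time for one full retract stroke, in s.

t ≈ 0.404 s

Rod-side annular area A_ann = π/4 × (296² − 203²) = 36450 mm^2
Swept volume V = A × L; t = V / Q = A·L / Q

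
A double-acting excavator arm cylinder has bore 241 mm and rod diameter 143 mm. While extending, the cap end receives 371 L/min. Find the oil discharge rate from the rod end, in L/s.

Q_out ≈ 4.01 L/s

Cap-side area A_cap = π/4 × (241 mm)² = 45620 mm^2
Rod-side annular area A_ann = π/4 × (241² − 143²) = 29560 mm^2
Piston speed v = Q_in/A_cap; rod-end outflow Q_out = v × A_ann = Q_in × A_ann/A_cap.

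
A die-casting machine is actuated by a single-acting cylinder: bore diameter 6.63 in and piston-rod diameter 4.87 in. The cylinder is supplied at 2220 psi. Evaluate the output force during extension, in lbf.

Cap-side area A_cap = π/4 × (6.63 in)² = 34.52 in^2
F = P × A_cap = 2220 psi × A_cap

F ≈ 76600 lbf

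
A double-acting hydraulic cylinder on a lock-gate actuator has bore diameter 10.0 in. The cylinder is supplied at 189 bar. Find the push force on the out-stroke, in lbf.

F ≈ 2.15e5 lbf

Cap-side area A_cap = π/4 × (10.0 in)² = 78.54 in^2
F = P × A_cap = 189 bar × A_cap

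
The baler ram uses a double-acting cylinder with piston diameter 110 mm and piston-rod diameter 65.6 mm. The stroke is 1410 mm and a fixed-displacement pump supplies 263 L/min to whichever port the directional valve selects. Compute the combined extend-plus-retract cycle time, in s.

Cap-side area A_cap = π/4 × (110 mm)² = 9503 mm^2
Rod-side annular area A_ann = π/4 × (110² − 65.6²) = 6123 mm^2
t_ext = A_cap·L/Q = 3.057 s
t_ret = A_ann·L/Q = 1.970 s
t_cycle = t_ext + t_ret

t ≈ 5.03 s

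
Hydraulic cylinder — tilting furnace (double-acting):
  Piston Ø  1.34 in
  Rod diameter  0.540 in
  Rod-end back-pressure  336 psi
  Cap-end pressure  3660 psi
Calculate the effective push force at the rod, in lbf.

F ≈ 4760 lbf

Cap-side area A_cap = π/4 × (1.34 in)² = 1.410 in^2
Rod-side annular area A_ann = π/4 × (1.34² − 0.540²) = 1.181 in^2
Net thrust = P_cap·A_cap − P_rod·A_ann = 5162 lbf − 396.9 lbf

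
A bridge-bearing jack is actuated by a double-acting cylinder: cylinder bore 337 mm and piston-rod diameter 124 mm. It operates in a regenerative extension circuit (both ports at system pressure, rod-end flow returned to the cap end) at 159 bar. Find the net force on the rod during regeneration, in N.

F ≈ 1.92e5 N

With equal pressure on both faces, forces on the annular region cancel; the net push is pressure × rod cross-section.
Rod cross-section A_rod = π/4 × (124 mm)² = 12080 mm^2
F = P × A_rod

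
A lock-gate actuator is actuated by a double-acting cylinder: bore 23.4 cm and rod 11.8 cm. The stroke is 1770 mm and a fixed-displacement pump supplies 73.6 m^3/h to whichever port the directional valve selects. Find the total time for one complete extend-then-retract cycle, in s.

Cap-side area A_cap = π/4 × (23.4 cm)² = 430.1 cm^2
Rod-side annular area A_ann = π/4 × (23.4² − 11.8²) = 320.7 cm^2
t_ext = A_cap·L/Q = 3.723 s
t_ret = A_ann·L/Q = 2.776 s
t_cycle = t_ext + t_ret

t ≈ 6.50 s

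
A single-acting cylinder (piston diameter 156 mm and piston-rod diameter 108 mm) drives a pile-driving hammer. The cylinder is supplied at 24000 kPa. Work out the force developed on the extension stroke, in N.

F ≈ 4.59e5 N

Cap-side area A_cap = π/4 × (156 mm)² = 19110 mm^2
F = P × A_cap = 24000 kPa × A_cap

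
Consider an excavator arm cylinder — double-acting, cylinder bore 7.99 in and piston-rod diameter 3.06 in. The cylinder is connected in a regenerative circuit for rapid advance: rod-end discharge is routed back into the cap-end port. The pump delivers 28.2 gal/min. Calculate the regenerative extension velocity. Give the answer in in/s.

In regeneration the rod-end outflow joins the pump flow into the cap end, so the net volume the pump must supply per unit advance equals the rod cross-section area.
Rod cross-section A_rod = π/4 × (3.06 in)² = 7.354 in^2
v = Q_pump / A_rod

v ≈ 14.8 in/s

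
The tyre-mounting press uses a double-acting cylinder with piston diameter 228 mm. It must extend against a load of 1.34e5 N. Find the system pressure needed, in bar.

Cap-side area A_cap = π/4 × (228 mm)² = 40830 mm^2
P = F / A = 1.34e5 N / A

P ≈ 32.8 bar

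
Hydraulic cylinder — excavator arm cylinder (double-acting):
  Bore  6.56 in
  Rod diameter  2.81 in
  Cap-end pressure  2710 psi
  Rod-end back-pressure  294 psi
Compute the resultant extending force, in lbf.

F ≈ 83500 lbf

Cap-side area A_cap = π/4 × (6.56 in)² = 33.80 in^2
Rod-side annular area A_ann = π/4 × (6.56² − 2.81²) = 27.60 in^2
Net thrust = P_cap·A_cap − P_rod·A_ann = 91590 lbf − 8113 lbf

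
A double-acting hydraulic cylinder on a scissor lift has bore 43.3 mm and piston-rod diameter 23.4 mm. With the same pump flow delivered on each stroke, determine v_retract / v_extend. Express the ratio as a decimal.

Cap-side area A_cap = π/4 × (43.3 mm)² = 1473 mm^2
Rod-side annular area A_ann = π/4 × (43.3² − 23.4²) = 1042 mm^2
For equal Q, v ∝ 1/A, so v_ret/v_ext = A_cap/A_ann.

v_ret/v_ext ≈ 1.41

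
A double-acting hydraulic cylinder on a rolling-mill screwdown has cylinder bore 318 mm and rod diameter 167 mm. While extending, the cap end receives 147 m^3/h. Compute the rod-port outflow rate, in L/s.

Cap-side area A_cap = π/4 × (318 mm)² = 79420 mm^2
Rod-side annular area A_ann = π/4 × (318² − 167²) = 57520 mm^2
Piston speed v = Q_in/A_cap; rod-end outflow Q_out = v × A_ann = Q_in × A_ann/A_cap.

Q_out ≈ 29.6 L/s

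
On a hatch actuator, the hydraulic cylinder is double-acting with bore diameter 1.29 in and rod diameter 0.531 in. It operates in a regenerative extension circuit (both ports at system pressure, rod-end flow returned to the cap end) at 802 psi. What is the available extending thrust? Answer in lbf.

With equal pressure on both faces, forces on the annular region cancel; the net push is pressure × rod cross-section.
Rod cross-section A_rod = π/4 × (0.531 in)² = 0.2215 in^2
F = P × A_rod

F ≈ 178 lbf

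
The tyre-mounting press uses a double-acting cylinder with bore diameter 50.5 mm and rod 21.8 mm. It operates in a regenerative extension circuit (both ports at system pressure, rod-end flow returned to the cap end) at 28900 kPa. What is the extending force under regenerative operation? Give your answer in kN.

With equal pressure on both faces, forces on the annular region cancel; the net push is pressure × rod cross-section.
Rod cross-section A_rod = π/4 × (21.8 mm)² = 373.3 mm^2
F = P × A_rod

F ≈ 10.8 kN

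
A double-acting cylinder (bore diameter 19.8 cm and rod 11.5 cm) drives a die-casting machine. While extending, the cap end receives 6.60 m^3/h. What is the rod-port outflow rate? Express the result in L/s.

Q_out ≈ 1.21 L/s

Cap-side area A_cap = π/4 × (19.8 cm)² = 307.9 cm^2
Rod-side annular area A_ann = π/4 × (19.8² − 11.5²) = 204.0 cm^2
Piston speed v = Q_in/A_cap; rod-end outflow Q_out = v × A_ann = Q_in × A_ann/A_cap.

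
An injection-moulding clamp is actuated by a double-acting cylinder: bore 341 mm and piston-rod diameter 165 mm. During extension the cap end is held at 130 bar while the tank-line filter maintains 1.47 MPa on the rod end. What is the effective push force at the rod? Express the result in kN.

Cap-side area A_cap = π/4 × (341 mm)² = 91330 mm^2
Rod-side annular area A_ann = π/4 × (341² − 165²) = 69940 mm^2
Net thrust = P_cap·A_cap − P_rod·A_ann = 1187 kN − 102.8 kN

F ≈ 1080 kN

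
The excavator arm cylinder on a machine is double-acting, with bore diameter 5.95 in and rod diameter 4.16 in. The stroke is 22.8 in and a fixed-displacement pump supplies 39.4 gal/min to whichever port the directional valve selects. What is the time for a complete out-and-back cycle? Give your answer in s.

Cap-side area A_cap = π/4 × (5.95 in)² = 27.81 in^2
Rod-side annular area A_ann = π/4 × (5.95² − 4.16²) = 14.21 in^2
t_ext = A_cap·L/Q = 4.179 s
t_ret = A_ann·L/Q = 2.136 s
t_cycle = t_ext + t_ret

t ≈ 6.32 s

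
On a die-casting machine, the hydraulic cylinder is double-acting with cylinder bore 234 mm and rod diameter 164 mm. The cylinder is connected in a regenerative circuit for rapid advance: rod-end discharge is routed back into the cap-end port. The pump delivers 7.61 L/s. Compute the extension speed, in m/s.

v ≈ 0.360 m/s

In regeneration the rod-end outflow joins the pump flow into the cap end, so the net volume the pump must supply per unit advance equals the rod cross-section area.
Rod cross-section A_rod = π/4 × (164 mm)² = 21120 mm^2
v = Q_pump / A_rod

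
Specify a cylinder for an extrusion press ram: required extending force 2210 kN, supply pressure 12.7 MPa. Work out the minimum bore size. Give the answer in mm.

Extension force acts on the full piston face: F = P × (π/4)D².
D = √(4F / (πP)) = √(4 × 2210 kN / (π × 12.7 MPa))

D ≈ 471 mm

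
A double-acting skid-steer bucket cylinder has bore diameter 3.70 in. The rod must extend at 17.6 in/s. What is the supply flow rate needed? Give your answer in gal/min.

Q ≈ 49.2 gal/min

Cap-side area A_cap = π/4 × (3.70 in)² = 10.75 in^2
Q = A × v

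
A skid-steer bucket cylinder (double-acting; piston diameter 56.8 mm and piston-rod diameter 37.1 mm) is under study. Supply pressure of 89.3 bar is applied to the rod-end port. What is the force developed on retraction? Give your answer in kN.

F ≈ 13.0 kN

Rod-side annular area A_ann = π/4 × (56.8² − 37.1²) = 1453 mm^2
On retraction the pressure acts on the annular area (bore minus rod).
F = P × A_ann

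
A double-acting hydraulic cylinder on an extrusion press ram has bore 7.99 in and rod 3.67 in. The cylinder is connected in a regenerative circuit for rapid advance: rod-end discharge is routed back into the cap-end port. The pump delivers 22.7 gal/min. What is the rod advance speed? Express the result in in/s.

v ≈ 8.26 in/s

In regeneration the rod-end outflow joins the pump flow into the cap end, so the net volume the pump must supply per unit advance equals the rod cross-section area.
Rod cross-section A_rod = π/4 × (3.67 in)² = 10.58 in^2
v = Q_pump / A_rod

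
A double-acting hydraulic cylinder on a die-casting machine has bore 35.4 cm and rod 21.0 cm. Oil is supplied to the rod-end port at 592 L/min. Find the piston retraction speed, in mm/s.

Rod-side annular area A_ann = π/4 × (35.4² − 21.0²) = 637.9 cm^2
Flow into the rod-end port fills the annular volume.
v = Q / A

v ≈ 155 mm/s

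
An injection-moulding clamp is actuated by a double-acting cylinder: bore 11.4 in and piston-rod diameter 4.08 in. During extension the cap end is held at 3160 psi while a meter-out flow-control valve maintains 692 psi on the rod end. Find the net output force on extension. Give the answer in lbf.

F ≈ 2.61e5 lbf

Cap-side area A_cap = π/4 × (11.4 in)² = 102.1 in^2
Rod-side annular area A_ann = π/4 × (11.4² − 4.08²) = 89.00 in^2
Net thrust = P_cap·A_cap − P_rod·A_ann = 3.225e5 lbf − 61590 lbf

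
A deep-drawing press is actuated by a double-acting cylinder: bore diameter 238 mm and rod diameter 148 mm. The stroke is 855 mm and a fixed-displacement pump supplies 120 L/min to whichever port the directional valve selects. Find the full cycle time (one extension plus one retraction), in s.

Cap-side area A_cap = π/4 × (238 mm)² = 44490 mm^2
Rod-side annular area A_ann = π/4 × (238² − 148²) = 27280 mm^2
t_ext = A_cap·L/Q = 19.02 s
t_ret = A_ann·L/Q = 11.66 s
t_cycle = t_ext + t_ret

t ≈ 30.7 s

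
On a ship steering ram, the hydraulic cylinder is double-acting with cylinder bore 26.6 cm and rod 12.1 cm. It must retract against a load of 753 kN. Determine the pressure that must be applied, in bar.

P ≈ 171 bar

Rod-side annular area A_ann = π/4 × (26.6² − 12.1²) = 440.7 cm^2
Retraction: pressure acts on the annular area.
P = F / A = 753 kN / A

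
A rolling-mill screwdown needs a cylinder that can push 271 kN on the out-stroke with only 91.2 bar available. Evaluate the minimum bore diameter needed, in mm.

Extension force acts on the full piston face: F = P × (π/4)D².
D = √(4F / (πP)) = √(4 × 271 kN / (π × 91.2 bar))

D ≈ 195 mm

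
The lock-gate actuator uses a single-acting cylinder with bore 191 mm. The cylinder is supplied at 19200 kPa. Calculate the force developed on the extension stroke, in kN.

F ≈ 550 kN

Cap-side area A_cap = π/4 × (191 mm)² = 28650 mm^2
F = P × A_cap = 19200 kPa × A_cap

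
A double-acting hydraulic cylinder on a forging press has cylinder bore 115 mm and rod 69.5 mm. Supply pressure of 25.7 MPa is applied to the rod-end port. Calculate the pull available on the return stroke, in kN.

Rod-side annular area A_ann = π/4 × (115² − 69.5²) = 6593 mm^2
On retraction the pressure acts on the annular area (bore minus rod).
F = P × A_ann

F ≈ 169 kN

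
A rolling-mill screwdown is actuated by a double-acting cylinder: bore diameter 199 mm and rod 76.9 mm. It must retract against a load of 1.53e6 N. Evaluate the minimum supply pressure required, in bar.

P ≈ 578 bar

Rod-side annular area A_ann = π/4 × (199² − 76.9²) = 26460 mm^2
Retraction: pressure acts on the annular area.
P = F / A = 1.53e6 N / A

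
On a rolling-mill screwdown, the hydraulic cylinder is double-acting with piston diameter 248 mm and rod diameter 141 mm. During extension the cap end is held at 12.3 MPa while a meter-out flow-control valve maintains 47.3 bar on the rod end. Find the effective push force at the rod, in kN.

F ≈ 440 kN

Cap-side area A_cap = π/4 × (248 mm)² = 48310 mm^2
Rod-side annular area A_ann = π/4 × (248² − 141²) = 32690 mm^2
Net thrust = P_cap·A_cap − P_rod·A_ann = 594.2 kN − 154.6 kN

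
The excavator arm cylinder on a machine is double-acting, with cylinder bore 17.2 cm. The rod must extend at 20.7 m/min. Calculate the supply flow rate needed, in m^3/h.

Q ≈ 28.9 m^3/h

Cap-side area A_cap = π/4 × (17.2 cm)² = 232.4 cm^2
Q = A × v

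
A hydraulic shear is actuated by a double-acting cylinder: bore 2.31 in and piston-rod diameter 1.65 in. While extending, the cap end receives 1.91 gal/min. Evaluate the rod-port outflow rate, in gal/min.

Cap-side area A_cap = π/4 × (2.31 in)² = 4.191 in^2
Rod-side annular area A_ann = π/4 × (2.31² − 1.65²) = 2.053 in^2
Piston speed v = Q_in/A_cap; rod-end outflow Q_out = v × A_ann = Q_in × A_ann/A_cap.

Q_out ≈ 0.936 gal/min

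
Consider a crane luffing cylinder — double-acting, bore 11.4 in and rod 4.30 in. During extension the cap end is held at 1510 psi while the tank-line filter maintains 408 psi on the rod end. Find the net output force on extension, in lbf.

Cap-side area A_cap = π/4 × (11.4 in)² = 102.1 in^2
Rod-side annular area A_ann = π/4 × (11.4² − 4.30²) = 87.55 in^2
Net thrust = P_cap·A_cap − P_rod·A_ann = 1.541e5 lbf − 35720 lbf

F ≈ 1.18e5 lbf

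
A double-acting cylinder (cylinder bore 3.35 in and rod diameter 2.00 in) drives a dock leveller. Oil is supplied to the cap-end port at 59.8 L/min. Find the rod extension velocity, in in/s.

Cap-side area A_cap = π/4 × (3.35 in)² = 8.814 in^2
v = Q / A

v ≈ 6.90 in/s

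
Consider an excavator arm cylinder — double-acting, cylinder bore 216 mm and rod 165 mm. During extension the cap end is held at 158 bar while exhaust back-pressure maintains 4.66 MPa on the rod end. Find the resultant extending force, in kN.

F ≈ 508 kN

Cap-side area A_cap = π/4 × (216 mm)² = 36640 mm^2
Rod-side annular area A_ann = π/4 × (216² − 165²) = 15260 mm^2
Net thrust = P_cap·A_cap − P_rod·A_ann = 579.0 kN − 71.12 kN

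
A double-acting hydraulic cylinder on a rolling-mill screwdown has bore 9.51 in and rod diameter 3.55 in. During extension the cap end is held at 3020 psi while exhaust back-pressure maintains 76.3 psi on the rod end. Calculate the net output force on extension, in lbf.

F ≈ 2.10e5 lbf

Cap-side area A_cap = π/4 × (9.51 in)² = 71.03 in^2
Rod-side annular area A_ann = π/4 × (9.51² − 3.55²) = 61.13 in^2
Net thrust = P_cap·A_cap − P_rod·A_ann = 2.145e5 lbf − 4664 lbf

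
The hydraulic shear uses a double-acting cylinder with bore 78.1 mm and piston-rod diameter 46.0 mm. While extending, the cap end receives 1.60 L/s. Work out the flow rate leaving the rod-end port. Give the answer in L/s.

Cap-side area A_cap = π/4 × (78.1 mm)² = 4791 mm^2
Rod-side annular area A_ann = π/4 × (78.1² − 46.0²) = 3129 mm^2
Piston speed v = Q_in/A_cap; rod-end outflow Q_out = v × A_ann = Q_in × A_ann/A_cap.

Q_out ≈ 1.04 L/s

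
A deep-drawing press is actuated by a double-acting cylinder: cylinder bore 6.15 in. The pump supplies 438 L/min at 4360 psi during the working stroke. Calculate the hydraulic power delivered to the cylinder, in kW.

Hydraulic power = P × Q

W ≈ 219 kW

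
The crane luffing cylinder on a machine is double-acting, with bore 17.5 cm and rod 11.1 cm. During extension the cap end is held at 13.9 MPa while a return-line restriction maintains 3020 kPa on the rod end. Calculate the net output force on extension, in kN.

F ≈ 291 kN

Cap-side area A_cap = π/4 × (17.5 cm)² = 240.5 cm^2
Rod-side annular area A_ann = π/4 × (17.5² − 11.1²) = 143.8 cm^2
Net thrust = P_cap·A_cap − P_rod·A_ann = 334.3 kN − 43.42 kN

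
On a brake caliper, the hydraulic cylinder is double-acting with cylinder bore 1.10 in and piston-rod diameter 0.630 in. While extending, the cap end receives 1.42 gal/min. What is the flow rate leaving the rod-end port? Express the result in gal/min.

Cap-side area A_cap = π/4 × (1.10 in)² = 0.9503 in^2
Rod-side annular area A_ann = π/4 × (1.10² − 0.630²) = 0.6386 in^2
Piston speed v = Q_in/A_cap; rod-end outflow Q_out = v × A_ann = Q_in × A_ann/A_cap.

Q_out ≈ 0.954 gal/min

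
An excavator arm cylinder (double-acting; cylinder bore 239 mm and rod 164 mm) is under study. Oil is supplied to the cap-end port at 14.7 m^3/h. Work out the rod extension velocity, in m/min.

v ≈ 5.46 m/min

Cap-side area A_cap = π/4 × (239 mm)² = 44860 mm^2
v = Q / A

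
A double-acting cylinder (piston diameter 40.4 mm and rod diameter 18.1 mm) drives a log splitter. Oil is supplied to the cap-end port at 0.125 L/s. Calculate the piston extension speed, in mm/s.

Cap-side area A_cap = π/4 × (40.4 mm)² = 1282 mm^2
v = Q / A

v ≈ 97.5 mm/s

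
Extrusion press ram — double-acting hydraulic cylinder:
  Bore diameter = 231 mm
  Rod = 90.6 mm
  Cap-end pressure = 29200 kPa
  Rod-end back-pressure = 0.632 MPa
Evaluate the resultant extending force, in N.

F ≈ 1.20e6 N

Cap-side area A_cap = π/4 × (231 mm)² = 41910 mm^2
Rod-side annular area A_ann = π/4 × (231² − 90.6²) = 35460 mm^2
Net thrust = P_cap·A_cap − P_rod·A_ann = 1.224e6 N − 22410 N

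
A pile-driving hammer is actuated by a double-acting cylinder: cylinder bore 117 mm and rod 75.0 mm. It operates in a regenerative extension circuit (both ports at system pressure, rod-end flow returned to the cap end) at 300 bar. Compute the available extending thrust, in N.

F ≈ 1.33e5 N

With equal pressure on both faces, forces on the annular region cancel; the net push is pressure × rod cross-section.
Rod cross-section A_rod = π/4 × (75.0 mm)² = 4418 mm^2
F = P × A_rod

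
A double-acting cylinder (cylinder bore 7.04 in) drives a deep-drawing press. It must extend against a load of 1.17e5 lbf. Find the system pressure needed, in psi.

P ≈ 3010 psi

Cap-side area A_cap = π/4 × (7.04 in)² = 38.93 in^2
P = F / A = 1.17e5 lbf / A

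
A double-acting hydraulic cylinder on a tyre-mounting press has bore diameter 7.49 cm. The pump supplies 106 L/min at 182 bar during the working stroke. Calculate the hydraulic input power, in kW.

W ≈ 32.2 kW

Hydraulic power = P × Q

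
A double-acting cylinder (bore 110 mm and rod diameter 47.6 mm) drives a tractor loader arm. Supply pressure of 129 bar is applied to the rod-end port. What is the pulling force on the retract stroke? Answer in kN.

Rod-side annular area A_ann = π/4 × (110² − 47.6²) = 7724 mm^2
On retraction the pressure acts on the annular area (bore minus rod).
F = P × A_ann

F ≈ 99.6 kN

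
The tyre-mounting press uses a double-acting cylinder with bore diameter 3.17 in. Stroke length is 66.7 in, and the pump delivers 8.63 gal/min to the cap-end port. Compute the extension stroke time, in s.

t ≈ 15.8 s

Cap-side area A_cap = π/4 × (3.17 in)² = 7.892 in^2
Swept volume V = A × L; t = V / Q = A·L / Q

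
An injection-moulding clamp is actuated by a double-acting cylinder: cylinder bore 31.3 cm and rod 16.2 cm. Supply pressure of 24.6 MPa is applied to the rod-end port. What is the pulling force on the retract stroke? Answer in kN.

Rod-side annular area A_ann = π/4 × (31.3² − 16.2²) = 563.3 cm^2
On retraction the pressure acts on the annular area (bore minus rod).
F = P × A_ann

F ≈ 1390 kN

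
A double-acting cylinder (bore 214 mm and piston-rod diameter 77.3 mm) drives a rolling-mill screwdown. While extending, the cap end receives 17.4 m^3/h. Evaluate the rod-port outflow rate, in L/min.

Q_out ≈ 252 L/min

Cap-side area A_cap = π/4 × (214 mm)² = 35970 mm^2
Rod-side annular area A_ann = π/4 × (214² − 77.3²) = 31280 mm^2
Piston speed v = Q_in/A_cap; rod-end outflow Q_out = v × A_ann = Q_in × A_ann/A_cap.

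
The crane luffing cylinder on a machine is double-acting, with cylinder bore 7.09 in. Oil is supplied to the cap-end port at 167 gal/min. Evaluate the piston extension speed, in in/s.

v ≈ 16.3 in/s

Cap-side area A_cap = π/4 × (7.09 in)² = 39.48 in^2
v = Q / A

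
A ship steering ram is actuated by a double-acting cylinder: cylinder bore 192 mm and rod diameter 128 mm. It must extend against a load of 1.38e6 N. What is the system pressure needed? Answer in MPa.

Cap-side area A_cap = π/4 × (192 mm)² = 28950 mm^2
P = F / A = 1.38e6 N / A

P ≈ 47.7 MPa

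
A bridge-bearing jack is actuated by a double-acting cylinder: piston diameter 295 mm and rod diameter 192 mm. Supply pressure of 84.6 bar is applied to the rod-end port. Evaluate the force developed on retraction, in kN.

Rod-side annular area A_ann = π/4 × (295² − 192²) = 39400 mm^2
On retraction the pressure acts on the annular area (bore minus rod).
F = P × A_ann

F ≈ 333 kN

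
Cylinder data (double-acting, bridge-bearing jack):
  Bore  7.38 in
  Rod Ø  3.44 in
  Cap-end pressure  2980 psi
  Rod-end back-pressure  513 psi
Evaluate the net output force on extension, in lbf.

Cap-side area A_cap = π/4 × (7.38 in)² = 42.78 in^2
Rod-side annular area A_ann = π/4 × (7.38² − 3.44²) = 33.48 in^2
Net thrust = P_cap·A_cap − P_rod·A_ann = 1.275e5 lbf − 17180 lbf

F ≈ 1.10e5 lbf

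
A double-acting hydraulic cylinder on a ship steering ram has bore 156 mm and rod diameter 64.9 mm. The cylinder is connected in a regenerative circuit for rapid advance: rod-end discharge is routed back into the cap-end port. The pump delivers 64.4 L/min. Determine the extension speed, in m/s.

v ≈ 0.324 m/s

In regeneration the rod-end outflow joins the pump flow into the cap end, so the net volume the pump must supply per unit advance equals the rod cross-section area.
Rod cross-section A_rod = π/4 × (64.9 mm)² = 3308 mm^2
v = Q_pump / A_rod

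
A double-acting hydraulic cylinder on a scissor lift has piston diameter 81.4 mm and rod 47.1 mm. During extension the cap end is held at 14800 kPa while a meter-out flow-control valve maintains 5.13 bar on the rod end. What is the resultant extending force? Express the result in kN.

Cap-side area A_cap = π/4 × (81.4 mm)² = 5204 mm^2
Rod-side annular area A_ann = π/4 × (81.4² − 47.1²) = 3462 mm^2
Net thrust = P_cap·A_cap − P_rod·A_ann = 77.02 kN − 1.776 kN

F ≈ 75.2 kN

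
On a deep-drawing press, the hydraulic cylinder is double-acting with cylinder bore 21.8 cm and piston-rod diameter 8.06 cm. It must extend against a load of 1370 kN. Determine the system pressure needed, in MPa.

Cap-side area A_cap = π/4 × (21.8 cm)² = 373.3 cm^2
P = F / A = 1370 kN / A

P ≈ 36.7 MPa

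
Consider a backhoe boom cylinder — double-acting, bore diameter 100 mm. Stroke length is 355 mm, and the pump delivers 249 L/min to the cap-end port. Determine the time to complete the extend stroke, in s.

Cap-side area A_cap = π/4 × (100 mm)² = 7854 mm^2
Swept volume V = A × L; t = V / Q = A·L / Q

t ≈ 0.672 s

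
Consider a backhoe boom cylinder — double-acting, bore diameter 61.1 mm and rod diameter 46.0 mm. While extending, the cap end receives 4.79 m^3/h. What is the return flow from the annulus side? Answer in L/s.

Q_out ≈ 0.576 L/s

Cap-side area A_cap = π/4 × (61.1 mm)² = 2932 mm^2
Rod-side annular area A_ann = π/4 × (61.1² − 46.0²) = 1270 mm^2
Piston speed v = Q_in/A_cap; rod-end outflow Q_out = v × A_ann = Q_in × A_ann/A_cap.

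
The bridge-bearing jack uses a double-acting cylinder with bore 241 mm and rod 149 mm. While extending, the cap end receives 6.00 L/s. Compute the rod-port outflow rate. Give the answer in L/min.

Q_out ≈ 222 L/min

Cap-side area A_cap = π/4 × (241 mm)² = 45620 mm^2
Rod-side annular area A_ann = π/4 × (241² − 149²) = 28180 mm^2
Piston speed v = Q_in/A_cap; rod-end outflow Q_out = v × A_ann = Q_in × A_ann/A_cap.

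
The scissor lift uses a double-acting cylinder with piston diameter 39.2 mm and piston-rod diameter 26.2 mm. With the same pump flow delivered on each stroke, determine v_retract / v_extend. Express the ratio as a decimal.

v_ret/v_ext ≈ 1.81

Cap-side area A_cap = π/4 × (39.2 mm)² = 1207 mm^2
Rod-side annular area A_ann = π/4 × (39.2² − 26.2²) = 667.7 mm^2
For equal Q, v ∝ 1/A, so v_ret/v_ext = A_cap/A_ann.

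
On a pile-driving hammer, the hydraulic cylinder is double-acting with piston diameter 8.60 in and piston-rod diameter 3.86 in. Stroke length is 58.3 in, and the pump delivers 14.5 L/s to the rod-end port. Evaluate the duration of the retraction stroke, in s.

t ≈ 3.06 s

Rod-side annular area A_ann = π/4 × (8.60² − 3.86²) = 46.39 in^2
Swept volume V = A × L; t = V / Q = A·L / Q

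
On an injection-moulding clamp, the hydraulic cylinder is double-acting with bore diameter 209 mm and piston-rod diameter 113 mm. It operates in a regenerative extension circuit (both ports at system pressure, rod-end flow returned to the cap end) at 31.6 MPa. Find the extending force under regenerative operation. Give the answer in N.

F ≈ 3.17e5 N

With equal pressure on both faces, forces on the annular region cancel; the net push is pressure × rod cross-section.
Rod cross-section A_rod = π/4 × (113 mm)² = 10030 mm^2
F = P × A_rod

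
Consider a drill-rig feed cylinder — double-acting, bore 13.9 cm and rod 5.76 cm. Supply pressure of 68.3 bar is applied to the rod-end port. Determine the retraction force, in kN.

Rod-side annular area A_ann = π/4 × (13.9² − 5.76²) = 125.7 cm^2
On retraction the pressure acts on the annular area (bore minus rod).
F = P × A_ann

F ≈ 85.8 kN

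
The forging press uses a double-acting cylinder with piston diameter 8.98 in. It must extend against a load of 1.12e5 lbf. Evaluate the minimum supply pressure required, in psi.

Cap-side area A_cap = π/4 × (8.98 in)² = 63.33 in^2
P = F / A = 1.12e5 lbf / A

P ≈ 1770 psi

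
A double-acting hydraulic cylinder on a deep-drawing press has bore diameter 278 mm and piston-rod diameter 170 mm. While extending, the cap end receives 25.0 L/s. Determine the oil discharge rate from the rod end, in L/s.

Cap-side area A_cap = π/4 × (278 mm)² = 60700 mm^2
Rod-side annular area A_ann = π/4 × (278² − 170²) = 38000 mm^2
Piston speed v = Q_in/A_cap; rod-end outflow Q_out = v × A_ann = Q_in × A_ann/A_cap.

Q_out ≈ 15.7 L/s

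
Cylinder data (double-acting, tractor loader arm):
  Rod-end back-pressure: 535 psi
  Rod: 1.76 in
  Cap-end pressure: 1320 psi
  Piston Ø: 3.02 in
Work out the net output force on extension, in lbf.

F ≈ 6920 lbf

Cap-side area A_cap = π/4 × (3.02 in)² = 7.163 in^2
Rod-side annular area A_ann = π/4 × (3.02² − 1.76²) = 4.730 in^2
Net thrust = P_cap·A_cap − P_rod·A_ann = 9455 lbf − 2531 lbf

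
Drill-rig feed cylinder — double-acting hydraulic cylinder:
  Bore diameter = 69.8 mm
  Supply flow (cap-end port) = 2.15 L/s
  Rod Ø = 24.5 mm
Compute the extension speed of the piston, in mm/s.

Cap-side area A_cap = π/4 × (69.8 mm)² = 3826 mm^2
v = Q / A

v ≈ 562 mm/s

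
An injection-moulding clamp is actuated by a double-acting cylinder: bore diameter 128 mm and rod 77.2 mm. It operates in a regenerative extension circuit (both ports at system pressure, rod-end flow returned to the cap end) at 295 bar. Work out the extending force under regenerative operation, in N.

F ≈ 1.38e5 N

With equal pressure on both faces, forces on the annular region cancel; the net push is pressure × rod cross-section.
Rod cross-section A_rod = π/4 × (77.2 mm)² = 4681 mm^2
F = P × A_rod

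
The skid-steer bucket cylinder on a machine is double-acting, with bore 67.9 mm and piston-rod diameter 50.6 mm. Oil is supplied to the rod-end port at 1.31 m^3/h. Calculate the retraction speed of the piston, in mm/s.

v ≈ 226 mm/s

Rod-side annular area A_ann = π/4 × (67.9² − 50.6²) = 1610 mm^2
Flow into the rod-end port fills the annular volume.
v = Q / A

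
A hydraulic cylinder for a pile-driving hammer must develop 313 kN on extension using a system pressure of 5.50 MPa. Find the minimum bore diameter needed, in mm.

D ≈ 269 mm

Extension force acts on the full piston face: F = P × (π/4)D².
D = √(4F / (πP)) = √(4 × 313 kN / (π × 5.50 MPa))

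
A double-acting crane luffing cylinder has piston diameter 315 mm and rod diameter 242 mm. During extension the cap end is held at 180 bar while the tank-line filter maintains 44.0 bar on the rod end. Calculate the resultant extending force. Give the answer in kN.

Cap-side area A_cap = π/4 × (315 mm)² = 77930 mm^2
Rod-side annular area A_ann = π/4 × (315² − 242²) = 31940 mm^2
Net thrust = P_cap·A_cap − P_rod·A_ann = 1403 kN − 140.5 kN

F ≈ 1260 kN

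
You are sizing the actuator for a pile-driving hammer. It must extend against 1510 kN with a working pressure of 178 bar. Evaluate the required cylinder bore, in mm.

Extension force acts on the full piston face: F = P × (π/4)D².
D = √(4F / (πP)) = √(4 × 1510 kN / (π × 178 bar))

D ≈ 329 mm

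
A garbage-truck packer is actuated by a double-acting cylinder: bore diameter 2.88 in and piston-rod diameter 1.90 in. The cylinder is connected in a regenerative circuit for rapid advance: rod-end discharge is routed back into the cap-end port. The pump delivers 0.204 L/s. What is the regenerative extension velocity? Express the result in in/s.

In regeneration the rod-end outflow joins the pump flow into the cap end, so the net volume the pump must supply per unit advance equals the rod cross-section area.
Rod cross-section A_rod = π/4 × (1.90 in)² = 2.835 in^2
v = Q_pump / A_rod

v ≈ 4.39 in/s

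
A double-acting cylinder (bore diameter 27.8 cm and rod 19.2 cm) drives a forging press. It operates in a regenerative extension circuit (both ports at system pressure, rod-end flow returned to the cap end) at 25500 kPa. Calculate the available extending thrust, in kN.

With equal pressure on both faces, forces on the annular region cancel; the net push is pressure × rod cross-section.
Rod cross-section A_rod = π/4 × (19.2 cm)² = 289.5 cm^2
F = P × A_rod

F ≈ 738 kN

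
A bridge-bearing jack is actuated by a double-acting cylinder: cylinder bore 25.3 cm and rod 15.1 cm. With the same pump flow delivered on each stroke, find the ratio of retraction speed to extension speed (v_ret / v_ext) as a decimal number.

v_ret/v_ext ≈ 1.55

Cap-side area A_cap = π/4 × (25.3 cm)² = 502.7 cm^2
Rod-side annular area A_ann = π/4 × (25.3² − 15.1²) = 323.6 cm^2
For equal Q, v ∝ 1/A, so v_ret/v_ext = A_cap/A_ann.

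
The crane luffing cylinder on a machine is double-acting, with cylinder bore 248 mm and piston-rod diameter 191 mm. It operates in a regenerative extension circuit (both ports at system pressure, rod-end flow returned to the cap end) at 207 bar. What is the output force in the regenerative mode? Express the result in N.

With equal pressure on both faces, forces on the annular region cancel; the net push is pressure × rod cross-section.
Rod cross-section A_rod = π/4 × (191 mm)² = 28650 mm^2
F = P × A_rod

F ≈ 5.93e5 N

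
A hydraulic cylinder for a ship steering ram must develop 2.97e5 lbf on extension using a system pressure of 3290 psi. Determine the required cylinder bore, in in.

D ≈ 10.7 in

Extension force acts on the full piston face: F = P × (π/4)D².
D = √(4F / (πP)) = √(4 × 2.97e5 lbf / (π × 3290 psi))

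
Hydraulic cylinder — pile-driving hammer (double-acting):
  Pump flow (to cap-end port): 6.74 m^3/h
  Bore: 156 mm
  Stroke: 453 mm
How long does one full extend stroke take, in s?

Cap-side area A_cap = π/4 × (156 mm)² = 19110 mm^2
Swept volume V = A × L; t = V / Q = A·L / Q

t ≈ 4.62 s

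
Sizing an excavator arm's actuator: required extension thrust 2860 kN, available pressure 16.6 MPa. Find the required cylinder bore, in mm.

Extension force acts on the full piston face: F = P × (π/4)D².
D = √(4F / (πP)) = √(4 × 2860 kN / (π × 16.6 MPa))

D ≈ 468 mm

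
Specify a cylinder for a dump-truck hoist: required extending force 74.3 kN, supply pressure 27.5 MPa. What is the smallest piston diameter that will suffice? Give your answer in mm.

D ≈ 58.7 mm

Extension force acts on the full piston face: F = P × (π/4)D².
D = √(4F / (πP)) = √(4 × 74.3 kN / (π × 27.5 MPa))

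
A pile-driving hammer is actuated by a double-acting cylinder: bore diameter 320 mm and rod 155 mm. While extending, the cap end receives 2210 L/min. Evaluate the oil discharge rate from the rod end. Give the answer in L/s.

Cap-side area A_cap = π/4 × (320 mm)² = 80420 mm^2
Rod-side annular area A_ann = π/4 × (320² − 155²) = 61560 mm^2
Piston speed v = Q_in/A_cap; rod-end outflow Q_out = v × A_ann = Q_in × A_ann/A_cap.

Q_out ≈ 28.2 L/s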